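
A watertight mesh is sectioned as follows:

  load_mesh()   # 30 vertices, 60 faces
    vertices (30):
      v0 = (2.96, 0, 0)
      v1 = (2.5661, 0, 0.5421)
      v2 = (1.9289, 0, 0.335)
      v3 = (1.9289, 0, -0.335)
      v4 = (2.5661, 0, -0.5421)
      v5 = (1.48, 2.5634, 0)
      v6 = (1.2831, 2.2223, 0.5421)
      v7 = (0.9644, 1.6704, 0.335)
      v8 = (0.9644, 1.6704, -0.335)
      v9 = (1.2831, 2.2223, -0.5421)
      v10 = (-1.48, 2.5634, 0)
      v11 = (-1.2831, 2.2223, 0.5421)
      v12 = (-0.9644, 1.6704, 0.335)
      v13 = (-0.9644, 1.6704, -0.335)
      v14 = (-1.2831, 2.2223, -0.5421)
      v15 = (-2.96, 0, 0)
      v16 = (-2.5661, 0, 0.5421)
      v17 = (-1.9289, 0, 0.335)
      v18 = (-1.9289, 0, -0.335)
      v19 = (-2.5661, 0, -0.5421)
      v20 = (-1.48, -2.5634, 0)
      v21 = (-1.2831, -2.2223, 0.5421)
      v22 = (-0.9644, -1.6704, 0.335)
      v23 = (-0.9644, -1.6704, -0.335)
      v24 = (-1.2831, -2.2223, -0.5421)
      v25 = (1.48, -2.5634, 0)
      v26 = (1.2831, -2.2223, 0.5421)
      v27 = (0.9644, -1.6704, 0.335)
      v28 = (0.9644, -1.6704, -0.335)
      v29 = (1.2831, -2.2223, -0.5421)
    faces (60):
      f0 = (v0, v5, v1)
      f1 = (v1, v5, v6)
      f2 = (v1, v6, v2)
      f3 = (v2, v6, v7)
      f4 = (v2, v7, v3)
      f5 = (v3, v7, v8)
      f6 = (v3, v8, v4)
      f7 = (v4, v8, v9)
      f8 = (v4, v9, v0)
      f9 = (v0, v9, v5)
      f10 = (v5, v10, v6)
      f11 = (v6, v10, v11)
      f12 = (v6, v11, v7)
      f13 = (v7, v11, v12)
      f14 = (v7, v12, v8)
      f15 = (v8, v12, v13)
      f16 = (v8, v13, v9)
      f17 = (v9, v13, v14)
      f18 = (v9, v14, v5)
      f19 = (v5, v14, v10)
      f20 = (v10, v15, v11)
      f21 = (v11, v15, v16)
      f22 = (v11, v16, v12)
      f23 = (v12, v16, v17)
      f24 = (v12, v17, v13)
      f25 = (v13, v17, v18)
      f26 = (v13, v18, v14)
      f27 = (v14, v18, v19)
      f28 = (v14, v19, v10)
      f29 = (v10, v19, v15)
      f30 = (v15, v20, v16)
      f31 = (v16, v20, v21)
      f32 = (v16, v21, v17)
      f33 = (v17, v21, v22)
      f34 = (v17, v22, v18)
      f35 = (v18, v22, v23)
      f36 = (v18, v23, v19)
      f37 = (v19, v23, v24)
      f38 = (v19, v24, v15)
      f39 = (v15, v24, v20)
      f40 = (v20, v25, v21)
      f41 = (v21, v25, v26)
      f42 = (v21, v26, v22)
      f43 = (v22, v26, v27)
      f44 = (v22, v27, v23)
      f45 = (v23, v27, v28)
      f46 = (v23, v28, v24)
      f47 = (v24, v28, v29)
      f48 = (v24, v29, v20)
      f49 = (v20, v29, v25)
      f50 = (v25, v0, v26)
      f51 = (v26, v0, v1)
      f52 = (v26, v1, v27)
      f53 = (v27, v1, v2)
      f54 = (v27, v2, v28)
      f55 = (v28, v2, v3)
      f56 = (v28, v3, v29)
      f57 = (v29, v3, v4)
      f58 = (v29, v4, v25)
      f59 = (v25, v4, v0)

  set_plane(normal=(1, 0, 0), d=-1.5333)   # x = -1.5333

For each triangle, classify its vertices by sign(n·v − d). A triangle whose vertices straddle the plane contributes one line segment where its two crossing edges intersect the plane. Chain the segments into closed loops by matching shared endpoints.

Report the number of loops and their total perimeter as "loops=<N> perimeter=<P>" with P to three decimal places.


Straddling triangles (20 of 60):
  (v10,v15,v11) [+-+] → (-1.5333, 2.47108, 0)–(-1.5333, 1.89072, 0.461217)  len=0.7413
  (v11,v15,v16) [+--] → (-1.5333, 1.89072, 0.461217)–(-1.5333, 1.78893, 0.5421)  len=0.1300
  (v11,v16,v12) [+-+] → (-1.5333, 1.78893, 0.5421)–(-1.5333, 1.0771, 0.408559)  len=0.7242
  (v12,v16,v17) [+--] → (-1.5333, 1.0771, 0.408559)–(-1.5333, 0.685132, 0.335)  len=0.3988
  (v12,v17,v13) [+-+] → (-1.5333, 0.685132, 0.335)–(-1.5333, 0.685132, 0.0601923)  len=0.2748
  (v13,v17,v18) [+--] → (-1.5333, 0.685132, 0.0601923)–(-1.5333, 0.685132, -0.335)  len=0.3952
  (v13,v18,v14) [+-+] → (-1.5333, 0.685132, -0.335)–(-1.5333, 1.36132, -0.461864)  len=0.6880
  (v14,v18,v19) [+--] → (-1.5333, 1.36132, -0.461864)–(-1.5333, 1.78893, -0.5421)  len=0.4351
  (v14,v19,v10) [+-+] → (-1.5333, 1.78893, -0.5421)–(-1.5333, 2.4376, -0.0266034)  len=0.8286
  (v10,v19,v15) [+--] → (-1.5333, 2.4376, -0.0266034)–(-1.5333, 2.47108, 0)  len=0.0428
  (v15,v20,v16) [-+-] → (-1.5333, -2.47108, 0)–(-1.5333, -2.4376, 0.0266034)  len=0.0428
  (v16,v20,v21) [-++] → (-1.5333, -2.4376, 0.0266034)–(-1.5333, -1.78893, 0.5421)  len=0.8286
  (v16,v21,v17) [-+-] → (-1.5333, -1.78893, 0.5421)–(-1.5333, -1.36132, 0.461864)  len=0.4351
  (v17,v21,v22) [-++] → (-1.5333, -1.36132, 0.461864)–(-1.5333, -0.685132, 0.335)  len=0.6880
  (v17,v22,v18) [-+-] → (-1.5333, -0.685132, 0.335)–(-1.5333, -0.685132, -0.0601923)  len=0.3952
  (v18,v22,v23) [-++] → (-1.5333, -0.685132, -0.0601923)–(-1.5333, -0.685132, -0.335)  len=0.2748
  (v18,v23,v19) [-+-] → (-1.5333, -0.685132, -0.335)–(-1.5333, -1.0771, -0.408559)  len=0.3988
  (v19,v23,v24) [-++] → (-1.5333, -1.0771, -0.408559)–(-1.5333, -1.78893, -0.5421)  len=0.7242
  (v19,v24,v15) [-+-] → (-1.5333, -1.78893, -0.5421)–(-1.5333, -1.89072, -0.461217)  len=0.1300
  (v15,v24,v20) [-++] → (-1.5333, -1.89072, -0.461217)–(-1.5333, -2.47108, 0)  len=0.7413

Chained into 2 loop(s):
  loop 1: 10 segments, perimeter = 4.6588
  loop 2: 10 segments, perimeter = 4.6588
Total perimeter = 9.318

loops=2 perimeter=9.318


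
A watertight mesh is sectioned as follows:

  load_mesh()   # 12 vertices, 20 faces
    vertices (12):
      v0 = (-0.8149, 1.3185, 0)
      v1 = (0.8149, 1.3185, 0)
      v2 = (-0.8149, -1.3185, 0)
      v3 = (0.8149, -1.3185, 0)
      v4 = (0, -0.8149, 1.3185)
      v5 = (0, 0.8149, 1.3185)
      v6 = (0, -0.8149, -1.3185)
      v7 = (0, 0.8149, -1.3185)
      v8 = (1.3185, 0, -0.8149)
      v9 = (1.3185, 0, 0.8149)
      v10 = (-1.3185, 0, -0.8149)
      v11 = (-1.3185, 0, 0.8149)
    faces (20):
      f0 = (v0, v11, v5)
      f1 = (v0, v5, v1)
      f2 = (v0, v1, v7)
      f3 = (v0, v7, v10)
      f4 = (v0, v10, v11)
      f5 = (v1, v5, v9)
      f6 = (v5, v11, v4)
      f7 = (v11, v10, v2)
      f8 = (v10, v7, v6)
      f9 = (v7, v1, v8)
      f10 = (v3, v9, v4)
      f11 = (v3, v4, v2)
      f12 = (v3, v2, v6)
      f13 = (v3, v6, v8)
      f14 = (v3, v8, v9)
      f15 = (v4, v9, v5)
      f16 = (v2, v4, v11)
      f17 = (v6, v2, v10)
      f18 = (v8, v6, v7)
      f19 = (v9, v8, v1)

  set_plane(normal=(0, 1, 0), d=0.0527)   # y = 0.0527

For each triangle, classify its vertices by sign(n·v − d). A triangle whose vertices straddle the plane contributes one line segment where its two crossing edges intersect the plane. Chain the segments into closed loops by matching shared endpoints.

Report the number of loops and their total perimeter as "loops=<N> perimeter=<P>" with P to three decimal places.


loops=1 perimeter=8.778

Straddling triangles (10 of 20):
  (v0,v11,v5) [+-+] → (-1.29837, 0.0527, 0.782329)–(-1.23323, 0.0527, 0.847468)  len=0.0921
  (v0,v7,v10) [++-] → (-1.23323, 0.0527, -0.847468)–(-1.29837, 0.0527, -0.782329)  len=0.0921
  (v0,v10,v11) [+--] → (-1.29837, 0.0527, -0.782329)–(-1.29837, 0.0527, 0.782329)  len=1.5647
  (v1,v5,v9) [++-] → (1.23323, 0.0527, 0.847468)–(1.29837, 0.0527, 0.782329)  len=0.0921
  (v5,v11,v4) [+--] → (-1.23323, 0.0527, 0.847468)–(0, 0.0527, 1.3185)  len=1.3201
  (v10,v7,v6) [-+-] → (-1.23323, 0.0527, -0.847468)–(0, 0.0527, -1.3185)  len=1.3201
  (v7,v1,v8) [++-] → (1.29837, 0.0527, -0.782329)–(1.23323, 0.0527, -0.847468)  len=0.0921
  (v4,v9,v5) [--+] → (1.23323, 0.0527, 0.847468)–(0, 0.0527, 1.3185)  len=1.3201
  (v8,v6,v7) [--+] → (0, 0.0527, -1.3185)–(1.23323, 0.0527, -0.847468)  len=1.3201
  (v9,v8,v1) [--+] → (1.29837, 0.0527, -0.782329)–(1.29837, 0.0527, 0.782329)  len=1.5647

Chained into 1 loop(s):
  loop 1: 10 segments, perimeter = 8.7783
Total perimeter = 8.778


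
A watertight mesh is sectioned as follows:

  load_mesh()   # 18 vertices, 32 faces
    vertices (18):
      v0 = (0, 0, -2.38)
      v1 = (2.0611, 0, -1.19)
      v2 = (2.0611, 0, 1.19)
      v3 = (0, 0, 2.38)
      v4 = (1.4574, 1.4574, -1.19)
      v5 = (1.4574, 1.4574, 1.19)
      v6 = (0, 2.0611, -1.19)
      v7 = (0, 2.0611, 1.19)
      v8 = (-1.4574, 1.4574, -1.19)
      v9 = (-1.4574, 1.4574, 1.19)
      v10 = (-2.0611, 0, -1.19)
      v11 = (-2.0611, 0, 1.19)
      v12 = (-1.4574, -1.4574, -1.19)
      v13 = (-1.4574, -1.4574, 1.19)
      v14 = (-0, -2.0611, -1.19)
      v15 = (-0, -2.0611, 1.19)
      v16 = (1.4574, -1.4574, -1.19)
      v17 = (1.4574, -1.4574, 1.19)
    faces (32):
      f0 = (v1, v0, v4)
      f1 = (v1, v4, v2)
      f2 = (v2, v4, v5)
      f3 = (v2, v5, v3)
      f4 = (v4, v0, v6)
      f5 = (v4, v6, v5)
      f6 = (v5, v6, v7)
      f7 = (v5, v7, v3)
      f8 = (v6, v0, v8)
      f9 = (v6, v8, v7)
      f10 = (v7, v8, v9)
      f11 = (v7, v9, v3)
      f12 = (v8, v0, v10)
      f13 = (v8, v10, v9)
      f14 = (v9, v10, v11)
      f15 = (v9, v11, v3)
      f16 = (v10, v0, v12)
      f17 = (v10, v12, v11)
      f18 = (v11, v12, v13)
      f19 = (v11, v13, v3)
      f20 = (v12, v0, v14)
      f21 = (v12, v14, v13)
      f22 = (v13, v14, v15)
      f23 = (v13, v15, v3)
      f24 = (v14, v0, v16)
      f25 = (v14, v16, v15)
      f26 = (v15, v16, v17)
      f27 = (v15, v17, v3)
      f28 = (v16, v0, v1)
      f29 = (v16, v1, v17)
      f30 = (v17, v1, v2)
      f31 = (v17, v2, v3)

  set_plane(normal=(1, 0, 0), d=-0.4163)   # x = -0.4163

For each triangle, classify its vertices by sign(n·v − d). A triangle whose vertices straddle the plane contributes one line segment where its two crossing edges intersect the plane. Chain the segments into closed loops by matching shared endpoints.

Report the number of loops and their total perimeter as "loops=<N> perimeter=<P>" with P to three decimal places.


loops=1 perimeter=13.273

Straddling triangles (12 of 32):
  (v6,v0,v8) [++-] → (-0.4163, 0.4163, -2.04008)–(-0.4163, 1.88866, -1.19)  len=1.7001
  (v6,v8,v7) [+-+] → (-0.4163, 1.88866, -1.19)–(-0.4163, 1.88866, 0.510163)  len=1.7002
  (v7,v8,v9) [+--] → (-0.4163, 1.88866, 0.510163)–(-0.4163, 1.88866, 1.19)  len=0.6798
  (v7,v9,v3) [+-+] → (-0.4163, 1.88866, 1.19)–(-0.4163, 0.4163, 2.04008)  len=1.7001
  (v8,v0,v10) [-+-] → (-0.4163, 0.4163, -2.04008)–(-0.4163, 0, -2.13964)  len=0.4280
  (v9,v11,v3) [--+] → (-0.4163, 0, 2.13964)–(-0.4163, 0.4163, 2.04008)  len=0.4280
  (v10,v0,v12) [-+-] → (-0.4163, 0, -2.13964)–(-0.4163, -0.4163, -2.04008)  len=0.4280
  (v11,v13,v3) [--+] → (-0.4163, -0.4163, 2.04008)–(-0.4163, 0, 2.13964)  len=0.4280
  (v12,v0,v14) [-++] → (-0.4163, -0.4163, -2.04008)–(-0.4163, -1.88866, -1.19)  len=1.7001
  (v12,v14,v13) [-+-] → (-0.4163, -1.88866, -1.19)–(-0.4163, -1.88866, -0.510163)  len=0.6798
  (v13,v14,v15) [-++] → (-0.4163, -1.88866, -0.510163)–(-0.4163, -1.88866, 1.19)  len=1.7002
  (v13,v15,v3) [-++] → (-0.4163, -1.88866, 1.19)–(-0.4163, -0.4163, 2.04008)  len=1.7001

Chained into 1 loop(s):
  loop 1: 12 segments, perimeter = 13.2727
Total perimeter = 13.273


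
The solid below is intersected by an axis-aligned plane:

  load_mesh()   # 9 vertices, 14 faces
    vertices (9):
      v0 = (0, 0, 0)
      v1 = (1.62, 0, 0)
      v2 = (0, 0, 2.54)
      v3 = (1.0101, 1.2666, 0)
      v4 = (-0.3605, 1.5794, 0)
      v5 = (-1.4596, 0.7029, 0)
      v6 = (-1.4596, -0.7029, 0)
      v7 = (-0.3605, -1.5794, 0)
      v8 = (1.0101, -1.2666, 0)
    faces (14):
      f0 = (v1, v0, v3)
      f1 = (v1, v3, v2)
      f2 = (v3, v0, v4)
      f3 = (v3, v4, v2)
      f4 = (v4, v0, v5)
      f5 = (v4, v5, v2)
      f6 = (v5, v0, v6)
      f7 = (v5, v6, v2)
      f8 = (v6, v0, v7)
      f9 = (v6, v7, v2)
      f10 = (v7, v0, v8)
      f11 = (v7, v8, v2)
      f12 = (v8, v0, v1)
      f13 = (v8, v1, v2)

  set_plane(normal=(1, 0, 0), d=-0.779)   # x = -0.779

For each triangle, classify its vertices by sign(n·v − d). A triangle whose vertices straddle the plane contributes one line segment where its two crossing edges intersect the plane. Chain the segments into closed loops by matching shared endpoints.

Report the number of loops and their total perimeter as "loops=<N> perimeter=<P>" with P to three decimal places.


Straddling triangles (6 of 14):
  (v4,v0,v5) [++-] → (-0.779, 0.375143, 0)–(-0.779, 1.24566, 0)  len=0.8705
  (v4,v5,v2) [+-+] → (-0.779, 1.24566, 0)–(-0.779, 0.375143, 1.18438)  len=1.4699
  (v5,v0,v6) [-+-] → (-0.779, 0.375143, 0)–(-0.779, -0.375143, 0)  len=0.7503
  (v5,v6,v2) [--+] → (-0.779, -0.375143, 1.18438)–(-0.779, 0.375143, 1.18438)  len=0.7503
  (v6,v0,v7) [-++] → (-0.779, -0.375143, 0)–(-0.779, -1.24566, 0)  len=0.8705
  (v6,v7,v2) [-++] → (-0.779, -1.24566, 0)–(-0.779, -0.375143, 1.18438)  len=1.4699

Chained into 1 loop(s):
  loop 1: 6 segments, perimeter = 6.1814
Total perimeter = 6.181

loops=1 perimeter=6.181


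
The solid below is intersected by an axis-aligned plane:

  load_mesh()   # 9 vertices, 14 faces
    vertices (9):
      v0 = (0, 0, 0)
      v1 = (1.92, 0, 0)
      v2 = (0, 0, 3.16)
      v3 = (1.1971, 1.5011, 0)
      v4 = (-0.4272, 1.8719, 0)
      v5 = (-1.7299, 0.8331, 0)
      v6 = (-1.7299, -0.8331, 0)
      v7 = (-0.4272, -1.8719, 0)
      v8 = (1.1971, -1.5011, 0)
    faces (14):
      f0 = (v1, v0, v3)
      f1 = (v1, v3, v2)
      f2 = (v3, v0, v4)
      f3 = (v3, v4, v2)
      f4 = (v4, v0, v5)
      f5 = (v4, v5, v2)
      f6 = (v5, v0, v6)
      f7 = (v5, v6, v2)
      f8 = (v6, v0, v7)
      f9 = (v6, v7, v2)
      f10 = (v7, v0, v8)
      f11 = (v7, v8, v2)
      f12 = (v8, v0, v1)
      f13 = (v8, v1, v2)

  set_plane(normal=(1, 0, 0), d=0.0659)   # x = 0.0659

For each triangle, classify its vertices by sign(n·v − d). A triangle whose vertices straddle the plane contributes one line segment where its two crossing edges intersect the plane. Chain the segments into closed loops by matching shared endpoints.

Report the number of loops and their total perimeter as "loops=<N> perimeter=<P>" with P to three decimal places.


loops=1 perimeter=10.579

Straddling triangles (8 of 14):
  (v1,v0,v3) [+-+] → (0.0659, 0, 0)–(0.0659, 0.0826351, 0)  len=0.0826
  (v1,v3,v2) [++-] → (0.0659, 0.0826351, 2.98604)–(0.0659, 0, 3.05154)  len=0.1054
  (v3,v0,v4) [+--] → (0.0659, 0.0826351, 0)–(0.0659, 1.75933, 0)  len=1.6767
  (v3,v4,v2) [+--] → (0.0659, 1.75933, 0)–(0.0659, 0.0826351, 2.98604)  len=3.4246
  (v7,v0,v8) [--+] → (0.0659, -0.0826351, 0)–(0.0659, -1.75933, 0)  len=1.6767
  (v7,v8,v2) [-+-] → (0.0659, -1.75933, 0)–(0.0659, -0.0826351, 2.98604)  len=3.4246
  (v8,v0,v1) [+-+] → (0.0659, -0.0826351, 0)–(0.0659, 0, 0)  len=0.0826
  (v8,v1,v2) [++-] → (0.0659, 0, 3.05154)–(0.0659, -0.0826351, 2.98604)  len=0.1054

Chained into 1 loop(s):
  loop 1: 8 segments, perimeter = 10.5787
Total perimeter = 10.579


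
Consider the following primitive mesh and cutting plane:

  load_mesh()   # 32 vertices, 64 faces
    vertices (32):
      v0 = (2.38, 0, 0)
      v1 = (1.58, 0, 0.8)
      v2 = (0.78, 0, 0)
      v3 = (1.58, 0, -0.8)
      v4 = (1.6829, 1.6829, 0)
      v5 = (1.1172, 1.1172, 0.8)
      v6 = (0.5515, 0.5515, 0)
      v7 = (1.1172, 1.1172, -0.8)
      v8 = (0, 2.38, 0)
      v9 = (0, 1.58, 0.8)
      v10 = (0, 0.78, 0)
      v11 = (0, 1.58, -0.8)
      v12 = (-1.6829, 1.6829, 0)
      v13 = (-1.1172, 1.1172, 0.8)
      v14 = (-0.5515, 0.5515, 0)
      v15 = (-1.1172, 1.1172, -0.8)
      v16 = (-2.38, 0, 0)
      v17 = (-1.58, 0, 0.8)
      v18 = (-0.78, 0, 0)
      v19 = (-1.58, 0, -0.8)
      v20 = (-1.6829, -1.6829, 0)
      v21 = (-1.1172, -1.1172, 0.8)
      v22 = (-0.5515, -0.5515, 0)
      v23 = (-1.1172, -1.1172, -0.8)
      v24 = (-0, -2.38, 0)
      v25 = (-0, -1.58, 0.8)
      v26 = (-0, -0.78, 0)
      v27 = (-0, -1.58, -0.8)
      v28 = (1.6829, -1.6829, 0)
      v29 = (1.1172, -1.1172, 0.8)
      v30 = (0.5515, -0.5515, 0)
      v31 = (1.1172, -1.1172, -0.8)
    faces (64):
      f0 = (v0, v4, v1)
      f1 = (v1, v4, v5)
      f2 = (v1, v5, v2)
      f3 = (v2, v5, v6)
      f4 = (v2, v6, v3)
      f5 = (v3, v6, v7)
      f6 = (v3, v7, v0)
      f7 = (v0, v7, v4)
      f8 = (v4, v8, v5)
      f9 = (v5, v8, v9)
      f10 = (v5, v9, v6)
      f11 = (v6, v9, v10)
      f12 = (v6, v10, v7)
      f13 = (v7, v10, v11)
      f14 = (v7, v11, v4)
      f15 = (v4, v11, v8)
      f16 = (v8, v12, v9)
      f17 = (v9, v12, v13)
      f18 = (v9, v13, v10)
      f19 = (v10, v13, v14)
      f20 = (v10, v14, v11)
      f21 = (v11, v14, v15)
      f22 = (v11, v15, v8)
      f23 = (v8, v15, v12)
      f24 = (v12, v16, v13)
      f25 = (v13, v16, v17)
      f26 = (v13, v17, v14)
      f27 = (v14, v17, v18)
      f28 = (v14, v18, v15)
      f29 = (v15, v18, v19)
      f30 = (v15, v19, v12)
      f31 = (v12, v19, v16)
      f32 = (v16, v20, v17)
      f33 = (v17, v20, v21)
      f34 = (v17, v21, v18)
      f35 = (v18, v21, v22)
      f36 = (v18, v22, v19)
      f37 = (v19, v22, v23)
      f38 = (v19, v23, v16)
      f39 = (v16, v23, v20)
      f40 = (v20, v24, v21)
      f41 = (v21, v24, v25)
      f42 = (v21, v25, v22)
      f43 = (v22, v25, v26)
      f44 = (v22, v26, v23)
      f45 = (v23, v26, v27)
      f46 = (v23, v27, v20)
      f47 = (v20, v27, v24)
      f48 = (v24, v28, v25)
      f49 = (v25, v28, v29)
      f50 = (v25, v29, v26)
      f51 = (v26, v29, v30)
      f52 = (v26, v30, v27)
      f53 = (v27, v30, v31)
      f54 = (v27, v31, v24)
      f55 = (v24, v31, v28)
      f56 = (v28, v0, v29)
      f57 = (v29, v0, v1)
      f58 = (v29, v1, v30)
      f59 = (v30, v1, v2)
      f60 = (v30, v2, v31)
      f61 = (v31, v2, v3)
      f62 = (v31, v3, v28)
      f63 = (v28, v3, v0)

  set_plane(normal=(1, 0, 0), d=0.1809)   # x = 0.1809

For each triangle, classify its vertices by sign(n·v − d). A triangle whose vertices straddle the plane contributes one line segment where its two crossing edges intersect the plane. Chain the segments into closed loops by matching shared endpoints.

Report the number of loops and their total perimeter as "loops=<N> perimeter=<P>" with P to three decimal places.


loops=2 perimeter=9.051

Straddling triangles (16 of 64):
  (v4,v8,v5) [+-+] → (0.1809, 2.30507, 0)–(0.1809, 2.17552, 0.129538)  len=0.1832
  (v5,v8,v9) [+--] → (0.1809, 2.17552, 0.129538)–(0.1809, 1.50506, 0.8)  len=0.9482
  (v5,v9,v6) [+-+] → (0.1809, 1.50506, 0.8)–(0.1809, 1.24264, 0.537588)  len=0.3711
  (v6,v9,v10) [+--] → (0.1809, 1.24264, 0.537588)–(0.1809, 0.705049, 0)  len=0.7603
  (v6,v10,v7) [+-+] → (0.1809, 0.705049, 0)–(0.1809, 0.8346, -0.129538)  len=0.1832
  (v7,v10,v11) [+--] → (0.1809, 0.8346, -0.129538)–(0.1809, 1.50506, -0.8)  len=0.9482
  (v7,v11,v4) [+-+] → (0.1809, 1.50506, -0.8)–(0.1809, 1.59106, -0.714006)  len=0.1216
  (v4,v11,v8) [+--] → (0.1809, 1.59106, -0.714006)–(0.1809, 2.30507, 0)  len=1.0098
  (v24,v28,v25) [-+-] → (0.1809, -2.30507, 0)–(0.1809, -1.59106, 0.714006)  len=1.0098
  (v25,v28,v29) [-++] → (0.1809, -1.59106, 0.714006)–(0.1809, -1.50506, 0.8)  len=0.1216
  (v25,v29,v26) [-+-] → (0.1809, -1.50506, 0.8)–(0.1809, -0.8346, 0.129538)  len=0.9482
  (v26,v29,v30) [-++] → (0.1809, -0.8346, 0.129538)–(0.1809, -0.705049, 0)  len=0.1832
  (v26,v30,v27) [-+-] → (0.1809, -0.705049, 0)–(0.1809, -1.24264, -0.537588)  len=0.7603
  (v27,v30,v31) [-++] → (0.1809, -1.24264, -0.537588)–(0.1809, -1.50506, -0.8)  len=0.3711
  (v27,v31,v24) [-+-] → (0.1809, -1.50506, -0.8)–(0.1809, -2.17552, -0.129538)  len=0.9482
  (v24,v31,v28) [-++] → (0.1809, -2.17552, -0.129538)–(0.1809, -2.30507, 0)  len=0.1832

Chained into 2 loop(s):
  loop 1: 8 segments, perimeter = 4.5255
  loop 2: 8 segments, perimeter = 4.5255
Total perimeter = 9.051


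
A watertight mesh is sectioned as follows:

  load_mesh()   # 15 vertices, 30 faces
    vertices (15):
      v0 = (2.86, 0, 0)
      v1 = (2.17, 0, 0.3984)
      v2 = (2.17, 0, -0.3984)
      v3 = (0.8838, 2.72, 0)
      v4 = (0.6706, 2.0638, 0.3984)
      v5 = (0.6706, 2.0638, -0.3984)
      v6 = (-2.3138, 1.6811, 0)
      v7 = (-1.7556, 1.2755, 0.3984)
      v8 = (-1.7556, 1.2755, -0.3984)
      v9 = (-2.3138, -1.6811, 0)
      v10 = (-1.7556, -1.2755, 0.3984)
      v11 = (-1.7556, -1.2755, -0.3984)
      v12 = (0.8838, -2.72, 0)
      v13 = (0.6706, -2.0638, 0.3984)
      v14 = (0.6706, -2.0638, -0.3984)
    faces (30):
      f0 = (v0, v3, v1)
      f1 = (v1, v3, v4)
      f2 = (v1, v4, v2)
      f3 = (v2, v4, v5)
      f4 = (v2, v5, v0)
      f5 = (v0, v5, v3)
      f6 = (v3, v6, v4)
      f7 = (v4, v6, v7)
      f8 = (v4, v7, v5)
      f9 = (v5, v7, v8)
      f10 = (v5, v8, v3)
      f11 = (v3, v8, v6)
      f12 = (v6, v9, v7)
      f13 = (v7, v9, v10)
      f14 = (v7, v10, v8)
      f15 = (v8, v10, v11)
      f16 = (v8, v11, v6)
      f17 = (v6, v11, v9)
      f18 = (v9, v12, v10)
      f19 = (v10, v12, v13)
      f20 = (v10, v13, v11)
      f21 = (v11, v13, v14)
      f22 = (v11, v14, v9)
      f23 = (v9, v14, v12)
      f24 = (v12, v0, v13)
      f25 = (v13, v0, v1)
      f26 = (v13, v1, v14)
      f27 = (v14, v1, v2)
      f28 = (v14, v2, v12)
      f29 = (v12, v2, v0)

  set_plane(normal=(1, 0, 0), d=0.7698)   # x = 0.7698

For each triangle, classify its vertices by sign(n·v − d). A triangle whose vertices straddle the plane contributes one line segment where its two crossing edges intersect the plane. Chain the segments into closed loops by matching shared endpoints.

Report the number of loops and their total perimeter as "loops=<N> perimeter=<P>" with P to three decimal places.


loops=2 perimeter=5.028

Straddling triangles (16 of 30):
  (v1,v3,v4) [++-] → (0.7698, 2.36912, 0.213028)–(0.7698, 1.92726, 0.3984)  len=0.4792
  (v1,v4,v2) [+-+] → (0.7698, 1.92726, 0.3984)–(0.7698, 1.92726, 0.345684)  len=0.0527
  (v2,v4,v5) [+--] → (0.7698, 1.92726, 0.345684)–(0.7698, 1.92726, -0.3984)  len=0.7441
  (v2,v5,v0) [+-+] → (0.7698, 1.92726, -0.3984)–(0.7698, 1.97029, -0.380349)  len=0.0467
  (v0,v5,v3) [+-+] → (0.7698, 1.97029, -0.380349)–(0.7698, 2.36912, -0.213028)  len=0.4325
  (v3,v6,v4) [+--] → (0.7698, 2.68296, 0)–(0.7698, 2.36912, 0.213028)  len=0.3793
  (v5,v8,v3) [--+] → (0.7698, 2.65761, -0.0172075)–(0.7698, 2.36912, -0.213028)  len=0.3487
  (v3,v8,v6) [+--] → (0.7698, 2.65761, -0.0172075)–(0.7698, 2.68296, 0)  len=0.0306
  (v9,v12,v10) [-+-] → (0.7698, -2.68296, 0)–(0.7698, -2.65761, 0.0172075)  len=0.0306
  (v10,v12,v13) [-+-] → (0.7698, -2.65761, 0.0172075)–(0.7698, -2.36912, 0.213028)  len=0.3487
  (v9,v14,v12) [--+] → (0.7698, -2.36912, -0.213028)–(0.7698, -2.68296, 0)  len=0.3793
  (v12,v0,v13) [++-] → (0.7698, -1.97029, 0.380349)–(0.7698, -2.36912, 0.213028)  len=0.4325
  (v13,v0,v1) [-++] → (0.7698, -1.97029, 0.380349)–(0.7698, -1.92726, 0.3984)  len=0.0467
  (v13,v1,v14) [-+-] → (0.7698, -1.92726, 0.3984)–(0.7698, -1.92726, -0.345684)  len=0.7441
  (v14,v1,v2) [-++] → (0.7698, -1.92726, -0.345684)–(0.7698, -1.92726, -0.3984)  len=0.0527
  (v14,v2,v12) [-++] → (0.7698, -1.92726, -0.3984)–(0.7698, -2.36912, -0.213028)  len=0.4792

Chained into 2 loop(s):
  loop 1: 8 segments, perimeter = 2.5138
  loop 2: 8 segments, perimeter = 2.5138
Total perimeter = 5.028


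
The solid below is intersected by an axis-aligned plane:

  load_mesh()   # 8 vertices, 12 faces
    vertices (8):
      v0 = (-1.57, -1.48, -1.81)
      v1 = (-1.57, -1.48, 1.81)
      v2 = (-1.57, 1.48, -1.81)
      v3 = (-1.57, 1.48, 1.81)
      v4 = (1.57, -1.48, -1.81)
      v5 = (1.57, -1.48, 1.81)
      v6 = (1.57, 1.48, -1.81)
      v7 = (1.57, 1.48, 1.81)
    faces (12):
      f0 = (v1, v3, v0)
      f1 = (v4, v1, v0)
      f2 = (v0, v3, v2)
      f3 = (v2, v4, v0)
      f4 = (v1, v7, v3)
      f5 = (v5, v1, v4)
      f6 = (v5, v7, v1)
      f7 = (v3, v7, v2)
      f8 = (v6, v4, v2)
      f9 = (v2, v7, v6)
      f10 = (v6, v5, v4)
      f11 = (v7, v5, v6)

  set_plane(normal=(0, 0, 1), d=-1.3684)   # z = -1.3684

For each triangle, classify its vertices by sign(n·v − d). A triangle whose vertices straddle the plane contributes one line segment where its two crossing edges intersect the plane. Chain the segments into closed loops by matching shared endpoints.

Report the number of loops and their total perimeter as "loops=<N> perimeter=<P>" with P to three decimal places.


loops=1 perimeter=12.200

Straddling triangles (8 of 12):
  (v1,v3,v0) [++-] → (-1.57, -1.11891, -1.3684)–(-1.57, -1.48, -1.3684)  len=0.3611
  (v4,v1,v0) [-+-] → (1.18695, -1.48, -1.3684)–(-1.57, -1.48, -1.3684)  len=2.7570
  (v0,v3,v2) [-+-] → (-1.57, -1.11891, -1.3684)–(-1.57, 1.48, -1.3684)  len=2.5989
  (v5,v1,v4) [++-] → (1.18695, -1.48, -1.3684)–(1.57, -1.48, -1.3684)  len=0.3830
  (v3,v7,v2) [++-] → (-1.18695, 1.48, -1.3684)–(-1.57, 1.48, -1.3684)  len=0.3830
  (v2,v7,v6) [-+-] → (-1.18695, 1.48, -1.3684)–(1.57, 1.48, -1.3684)  len=2.7570
  (v6,v5,v4) [-+-] → (1.57, 1.11891, -1.3684)–(1.57, -1.48, -1.3684)  len=2.5989
  (v7,v5,v6) [++-] → (1.57, 1.11891, -1.3684)–(1.57, 1.48, -1.3684)  len=0.3611

Chained into 1 loop(s):
  loop 1: 8 segments, perimeter = 12.2000
Total perimeter = 12.200


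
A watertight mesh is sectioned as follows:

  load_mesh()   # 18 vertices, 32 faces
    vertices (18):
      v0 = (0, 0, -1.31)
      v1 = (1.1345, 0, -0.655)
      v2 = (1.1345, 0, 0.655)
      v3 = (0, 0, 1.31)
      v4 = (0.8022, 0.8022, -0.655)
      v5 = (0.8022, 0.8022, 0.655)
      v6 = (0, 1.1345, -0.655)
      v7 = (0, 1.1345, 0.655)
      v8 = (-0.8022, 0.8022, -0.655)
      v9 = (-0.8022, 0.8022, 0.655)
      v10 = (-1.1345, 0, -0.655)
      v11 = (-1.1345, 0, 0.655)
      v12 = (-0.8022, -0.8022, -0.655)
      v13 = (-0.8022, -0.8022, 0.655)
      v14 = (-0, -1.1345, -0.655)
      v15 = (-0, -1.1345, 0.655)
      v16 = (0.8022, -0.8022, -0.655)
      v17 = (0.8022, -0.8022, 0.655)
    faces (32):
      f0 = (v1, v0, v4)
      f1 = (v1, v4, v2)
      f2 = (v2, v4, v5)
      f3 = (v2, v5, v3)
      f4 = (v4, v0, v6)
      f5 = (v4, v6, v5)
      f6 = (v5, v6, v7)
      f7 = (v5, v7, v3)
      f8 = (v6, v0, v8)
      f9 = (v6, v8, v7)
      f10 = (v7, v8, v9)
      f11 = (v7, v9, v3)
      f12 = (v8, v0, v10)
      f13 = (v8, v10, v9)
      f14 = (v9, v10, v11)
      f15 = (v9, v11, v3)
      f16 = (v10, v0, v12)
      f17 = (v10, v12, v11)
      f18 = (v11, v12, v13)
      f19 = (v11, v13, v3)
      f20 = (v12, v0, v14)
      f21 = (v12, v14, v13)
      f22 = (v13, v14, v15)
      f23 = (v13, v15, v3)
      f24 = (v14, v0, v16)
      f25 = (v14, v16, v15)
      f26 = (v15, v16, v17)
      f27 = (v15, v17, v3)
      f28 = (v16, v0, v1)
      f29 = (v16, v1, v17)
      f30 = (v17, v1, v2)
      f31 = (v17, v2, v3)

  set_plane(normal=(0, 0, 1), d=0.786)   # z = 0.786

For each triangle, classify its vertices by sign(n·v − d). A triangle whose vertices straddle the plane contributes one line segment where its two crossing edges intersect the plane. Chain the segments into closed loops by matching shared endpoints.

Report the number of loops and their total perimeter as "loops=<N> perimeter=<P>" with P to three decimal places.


loops=1 perimeter=5.557

Straddling triangles (8 of 32):
  (v2,v5,v3) [--+] → (0.64176, 0.64176, 0.786)–(0.9076, 0, 0.786)  len=0.6946
  (v5,v7,v3) [--+] → (0, 0.9076, 0.786)–(0.64176, 0.64176, 0.786)  len=0.6946
  (v7,v9,v3) [--+] → (-0.64176, 0.64176, 0.786)–(0, 0.9076, 0.786)  len=0.6946
  (v9,v11,v3) [--+] → (-0.9076, 0, 0.786)–(-0.64176, 0.64176, 0.786)  len=0.6946
  (v11,v13,v3) [--+] → (-0.64176, -0.64176, 0.786)–(-0.9076, 0, 0.786)  len=0.6946
  (v13,v15,v3) [--+] → (0, -0.9076, 0.786)–(-0.64176, -0.64176, 0.786)  len=0.6946
  (v15,v17,v3) [--+] → (0.64176, -0.64176, 0.786)–(0, -0.9076, 0.786)  len=0.6946
  (v17,v2,v3) [--+] → (0.9076, 0, 0.786)–(0.64176, -0.64176, 0.786)  len=0.6946

Chained into 1 loop(s):
  loop 1: 8 segments, perimeter = 5.5571
Total perimeter = 5.557


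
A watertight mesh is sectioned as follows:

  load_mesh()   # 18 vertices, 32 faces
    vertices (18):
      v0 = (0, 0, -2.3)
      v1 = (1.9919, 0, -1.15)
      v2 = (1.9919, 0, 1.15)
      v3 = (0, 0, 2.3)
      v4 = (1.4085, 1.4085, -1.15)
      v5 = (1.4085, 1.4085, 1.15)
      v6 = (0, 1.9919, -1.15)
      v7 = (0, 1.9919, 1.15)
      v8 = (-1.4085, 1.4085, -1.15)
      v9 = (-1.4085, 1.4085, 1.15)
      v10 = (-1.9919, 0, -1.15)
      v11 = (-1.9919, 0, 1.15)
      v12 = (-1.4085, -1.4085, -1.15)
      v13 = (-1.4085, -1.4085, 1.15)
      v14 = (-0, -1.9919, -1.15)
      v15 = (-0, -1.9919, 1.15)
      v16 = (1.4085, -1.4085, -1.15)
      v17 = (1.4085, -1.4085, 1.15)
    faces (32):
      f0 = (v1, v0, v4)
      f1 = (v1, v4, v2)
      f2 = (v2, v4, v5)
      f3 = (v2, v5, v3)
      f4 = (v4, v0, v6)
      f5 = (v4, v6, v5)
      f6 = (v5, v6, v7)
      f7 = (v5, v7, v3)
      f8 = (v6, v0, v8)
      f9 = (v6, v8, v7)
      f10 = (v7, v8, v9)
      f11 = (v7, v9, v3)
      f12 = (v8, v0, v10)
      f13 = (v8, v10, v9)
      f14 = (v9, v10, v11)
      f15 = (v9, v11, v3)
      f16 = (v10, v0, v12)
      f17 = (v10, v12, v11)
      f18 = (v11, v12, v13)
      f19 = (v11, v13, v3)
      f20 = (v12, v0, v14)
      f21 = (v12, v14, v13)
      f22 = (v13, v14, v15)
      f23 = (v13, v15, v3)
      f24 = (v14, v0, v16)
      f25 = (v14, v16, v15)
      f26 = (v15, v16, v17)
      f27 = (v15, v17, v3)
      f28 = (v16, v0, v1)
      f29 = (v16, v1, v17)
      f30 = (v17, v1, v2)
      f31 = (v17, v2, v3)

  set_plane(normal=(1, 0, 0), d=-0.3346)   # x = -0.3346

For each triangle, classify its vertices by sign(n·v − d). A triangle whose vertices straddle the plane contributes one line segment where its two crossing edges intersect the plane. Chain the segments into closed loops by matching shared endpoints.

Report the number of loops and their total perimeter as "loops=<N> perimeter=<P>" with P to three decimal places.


loops=1 perimeter=12.991

Straddling triangles (12 of 32):
  (v6,v0,v8) [++-] → (-0.3346, 0.3346, -2.02681)–(-0.3346, 1.85331, -1.15)  len=1.7536
  (v6,v8,v7) [+-+] → (-0.3346, 1.85331, -1.15)–(-0.3346, 1.85331, 0.603617)  len=1.7536
  (v7,v8,v9) [+--] → (-0.3346, 1.85331, 0.603617)–(-0.3346, 1.85331, 1.15)  len=0.5464
  (v7,v9,v3) [+-+] → (-0.3346, 1.85331, 1.15)–(-0.3346, 0.3346, 2.02681)  len=1.7536
  (v8,v0,v10) [-+-] → (-0.3346, 0.3346, -2.02681)–(-0.3346, 0, -2.10682)  len=0.3440
  (v9,v11,v3) [--+] → (-0.3346, 0, 2.10682)–(-0.3346, 0.3346, 2.02681)  len=0.3440
  (v10,v0,v12) [-+-] → (-0.3346, 0, -2.10682)–(-0.3346, -0.3346, -2.02681)  len=0.3440
  (v11,v13,v3) [--+] → (-0.3346, -0.3346, 2.02681)–(-0.3346, 0, 2.10682)  len=0.3440
  (v12,v0,v14) [-++] → (-0.3346, -0.3346, -2.02681)–(-0.3346, -1.85331, -1.15)  len=1.7536
  (v12,v14,v13) [-+-] → (-0.3346, -1.85331, -1.15)–(-0.3346, -1.85331, -0.603617)  len=0.5464
  (v13,v14,v15) [-++] → (-0.3346, -1.85331, -0.603617)–(-0.3346, -1.85331, 1.15)  len=1.7536
  (v13,v15,v3) [-++] → (-0.3346, -1.85331, 1.15)–(-0.3346, -0.3346, 2.02681)  len=1.7536

Chained into 1 loop(s):
  loop 1: 12 segments, perimeter = 12.9907
Total perimeter = 12.991


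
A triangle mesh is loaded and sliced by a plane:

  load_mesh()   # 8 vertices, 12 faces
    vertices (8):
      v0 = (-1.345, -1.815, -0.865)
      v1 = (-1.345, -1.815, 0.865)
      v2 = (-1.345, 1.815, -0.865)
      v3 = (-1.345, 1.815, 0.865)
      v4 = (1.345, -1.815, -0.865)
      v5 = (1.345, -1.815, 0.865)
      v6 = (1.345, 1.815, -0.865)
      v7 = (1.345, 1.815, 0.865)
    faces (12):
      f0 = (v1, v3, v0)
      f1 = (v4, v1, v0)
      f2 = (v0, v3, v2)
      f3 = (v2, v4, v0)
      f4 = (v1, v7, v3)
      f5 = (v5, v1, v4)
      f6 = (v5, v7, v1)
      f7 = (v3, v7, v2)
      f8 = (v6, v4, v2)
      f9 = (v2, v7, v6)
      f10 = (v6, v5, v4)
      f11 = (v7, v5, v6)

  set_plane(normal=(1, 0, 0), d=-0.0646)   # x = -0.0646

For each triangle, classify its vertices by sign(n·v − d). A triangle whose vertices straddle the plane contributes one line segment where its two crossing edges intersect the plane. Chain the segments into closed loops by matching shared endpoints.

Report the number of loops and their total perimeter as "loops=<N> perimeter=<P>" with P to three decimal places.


loops=1 perimeter=10.720

Straddling triangles (8 of 12):
  (v4,v1,v0) [+--] → (-0.0646, -1.815, 0.0415457)–(-0.0646, -1.815, -0.865)  len=0.9065
  (v2,v4,v0) [-+-] → (-0.0646, 0.087174, -0.865)–(-0.0646, -1.815, -0.865)  len=1.9022
  (v1,v7,v3) [-+-] → (-0.0646, -0.087174, 0.865)–(-0.0646, 1.815, 0.865)  len=1.9022
  (v5,v1,v4) [+-+] → (-0.0646, -1.815, 0.865)–(-0.0646, -1.815, 0.0415457)  len=0.8235
  (v5,v7,v1) [++-] → (-0.0646, -0.087174, 0.865)–(-0.0646, -1.815, 0.865)  len=1.7278
  (v3,v7,v2) [-+-] → (-0.0646, 1.815, 0.865)–(-0.0646, 1.815, -0.0415457)  len=0.9065
  (v6,v4,v2) [++-] → (-0.0646, 0.087174, -0.865)–(-0.0646, 1.815, -0.865)  len=1.7278
  (v2,v7,v6) [-++] → (-0.0646, 1.815, -0.0415457)–(-0.0646, 1.815, -0.865)  len=0.8235

Chained into 1 loop(s):
  loop 1: 8 segments, perimeter = 10.7200
Total perimeter = 10.720


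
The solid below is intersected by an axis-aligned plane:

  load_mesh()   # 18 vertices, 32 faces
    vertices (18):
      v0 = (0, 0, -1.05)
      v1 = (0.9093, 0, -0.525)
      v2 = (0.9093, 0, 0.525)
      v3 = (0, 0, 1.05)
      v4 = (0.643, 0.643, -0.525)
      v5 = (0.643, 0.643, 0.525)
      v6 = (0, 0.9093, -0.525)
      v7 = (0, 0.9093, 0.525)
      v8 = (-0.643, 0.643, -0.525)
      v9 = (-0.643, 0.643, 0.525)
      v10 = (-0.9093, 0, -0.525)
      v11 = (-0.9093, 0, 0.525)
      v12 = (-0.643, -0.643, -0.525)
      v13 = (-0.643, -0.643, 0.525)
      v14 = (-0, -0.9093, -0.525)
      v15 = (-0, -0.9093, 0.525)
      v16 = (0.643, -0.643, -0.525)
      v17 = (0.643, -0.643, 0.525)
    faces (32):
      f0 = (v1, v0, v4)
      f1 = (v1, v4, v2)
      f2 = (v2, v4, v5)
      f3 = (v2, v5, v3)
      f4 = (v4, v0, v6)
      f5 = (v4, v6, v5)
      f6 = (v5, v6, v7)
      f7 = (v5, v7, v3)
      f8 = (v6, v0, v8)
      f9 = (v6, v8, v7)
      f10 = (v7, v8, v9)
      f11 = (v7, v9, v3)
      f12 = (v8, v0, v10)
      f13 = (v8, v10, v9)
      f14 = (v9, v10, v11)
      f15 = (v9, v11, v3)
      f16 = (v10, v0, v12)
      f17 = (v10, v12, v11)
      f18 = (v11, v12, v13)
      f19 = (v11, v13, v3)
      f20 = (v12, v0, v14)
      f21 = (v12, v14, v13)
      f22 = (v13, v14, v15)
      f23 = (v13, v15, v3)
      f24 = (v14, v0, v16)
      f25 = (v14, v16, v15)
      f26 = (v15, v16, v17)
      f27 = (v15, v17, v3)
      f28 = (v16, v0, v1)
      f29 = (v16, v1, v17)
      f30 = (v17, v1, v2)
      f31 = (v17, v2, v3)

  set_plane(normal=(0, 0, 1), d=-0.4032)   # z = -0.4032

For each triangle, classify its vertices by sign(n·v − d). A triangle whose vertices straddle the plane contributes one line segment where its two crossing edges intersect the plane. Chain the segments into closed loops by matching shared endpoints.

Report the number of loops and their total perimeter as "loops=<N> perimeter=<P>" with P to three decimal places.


Straddling triangles (16 of 32):
  (v1,v4,v2) [--+] → (0.673891, 0.568412, -0.4032)–(0.9093, 0, -0.4032)  len=0.6152
  (v2,v4,v5) [+-+] → (0.673891, 0.568412, -0.4032)–(0.643, 0.643, -0.4032)  len=0.0807
  (v4,v6,v5) [--+] → (0.074588, 0.878409, -0.4032)–(0.643, 0.643, -0.4032)  len=0.6152
  (v5,v6,v7) [+-+] → (0.074588, 0.878409, -0.4032)–(0, 0.9093, -0.4032)  len=0.0807
  (v6,v8,v7) [--+] → (-0.568412, 0.673891, -0.4032)–(0, 0.9093, -0.4032)  len=0.6152
  (v7,v8,v9) [+-+] → (-0.568412, 0.673891, -0.4032)–(-0.643, 0.643, -0.4032)  len=0.0807
  (v8,v10,v9) [--+] → (-0.878409, 0.074588, -0.4032)–(-0.643, 0.643, -0.4032)  len=0.6152
  (v9,v10,v11) [+-+] → (-0.878409, 0.074588, -0.4032)–(-0.9093, 0, -0.4032)  len=0.0807
  (v10,v12,v11) [--+] → (-0.673891, -0.568412, -0.4032)–(-0.9093, 0, -0.4032)  len=0.6152
  (v11,v12,v13) [+-+] → (-0.673891, -0.568412, -0.4032)–(-0.643, -0.643, -0.4032)  len=0.0807
  (v12,v14,v13) [--+] → (-0.074588, -0.878409, -0.4032)–(-0.643, -0.643, -0.4032)  len=0.6152
  (v13,v14,v15) [+-+] → (-0.074588, -0.878409, -0.4032)–(0, -0.9093, -0.4032)  len=0.0807
  (v14,v16,v15) [--+] → (0.568412, -0.673891, -0.4032)–(0, -0.9093, -0.4032)  len=0.6152
  (v15,v16,v17) [+-+] → (0.568412, -0.673891, -0.4032)–(0.643, -0.643, -0.4032)  len=0.0807
  (v16,v1,v17) [--+] → (0.878409, -0.074588, -0.4032)–(0.643, -0.643, -0.4032)  len=0.6152
  (v17,v1,v2) [+-+] → (0.878409, -0.074588, -0.4032)–(0.9093, 0, -0.4032)  len=0.0807

Chained into 1 loop(s):
  loop 1: 16 segments, perimeter = 5.5677
Total perimeter = 5.568

loops=1 perimeter=5.568


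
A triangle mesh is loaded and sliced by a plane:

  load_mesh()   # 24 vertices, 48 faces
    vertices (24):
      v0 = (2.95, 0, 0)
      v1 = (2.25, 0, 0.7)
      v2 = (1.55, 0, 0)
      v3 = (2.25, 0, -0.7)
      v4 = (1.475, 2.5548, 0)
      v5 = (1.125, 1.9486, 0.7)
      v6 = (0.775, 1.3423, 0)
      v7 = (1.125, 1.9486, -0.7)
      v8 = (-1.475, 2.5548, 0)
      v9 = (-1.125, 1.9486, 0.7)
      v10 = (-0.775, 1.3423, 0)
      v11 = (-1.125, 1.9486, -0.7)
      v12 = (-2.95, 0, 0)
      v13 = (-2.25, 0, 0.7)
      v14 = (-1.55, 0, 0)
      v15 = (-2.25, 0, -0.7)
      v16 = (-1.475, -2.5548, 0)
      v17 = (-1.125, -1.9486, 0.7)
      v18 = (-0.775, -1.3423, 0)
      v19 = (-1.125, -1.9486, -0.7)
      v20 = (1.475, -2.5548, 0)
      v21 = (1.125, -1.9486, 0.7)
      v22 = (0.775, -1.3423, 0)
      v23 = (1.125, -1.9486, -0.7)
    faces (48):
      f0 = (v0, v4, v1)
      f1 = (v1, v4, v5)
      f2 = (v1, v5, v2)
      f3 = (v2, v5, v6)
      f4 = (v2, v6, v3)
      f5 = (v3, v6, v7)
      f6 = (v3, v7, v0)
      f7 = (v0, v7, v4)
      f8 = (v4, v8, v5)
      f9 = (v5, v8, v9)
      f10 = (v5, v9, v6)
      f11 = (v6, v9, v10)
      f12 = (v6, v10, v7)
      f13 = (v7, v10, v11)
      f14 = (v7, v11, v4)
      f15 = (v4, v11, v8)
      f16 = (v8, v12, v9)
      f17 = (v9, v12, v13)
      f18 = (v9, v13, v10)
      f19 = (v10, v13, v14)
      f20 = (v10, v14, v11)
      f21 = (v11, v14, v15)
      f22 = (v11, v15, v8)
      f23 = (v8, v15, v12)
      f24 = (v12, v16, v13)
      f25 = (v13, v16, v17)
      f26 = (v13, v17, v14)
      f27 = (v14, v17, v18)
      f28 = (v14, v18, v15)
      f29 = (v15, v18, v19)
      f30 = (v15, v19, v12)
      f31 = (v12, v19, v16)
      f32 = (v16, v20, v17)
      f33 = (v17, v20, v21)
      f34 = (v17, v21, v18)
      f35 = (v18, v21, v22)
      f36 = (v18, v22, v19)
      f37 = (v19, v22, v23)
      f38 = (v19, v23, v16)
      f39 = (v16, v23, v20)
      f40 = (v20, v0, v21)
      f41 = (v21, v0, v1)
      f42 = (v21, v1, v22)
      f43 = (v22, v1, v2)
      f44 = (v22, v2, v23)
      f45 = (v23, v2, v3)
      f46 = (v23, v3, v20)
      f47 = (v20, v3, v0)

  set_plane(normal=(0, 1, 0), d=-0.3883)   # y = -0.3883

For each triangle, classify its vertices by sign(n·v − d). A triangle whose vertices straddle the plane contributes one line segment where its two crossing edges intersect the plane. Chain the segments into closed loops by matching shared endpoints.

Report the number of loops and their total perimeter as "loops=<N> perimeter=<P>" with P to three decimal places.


Straddling triangles (16 of 48):
  (v12,v16,v13) [+-+] → (-2.72582, -0.3883, 0)–(-2.13221, -0.3883, 0.593608)  len=0.8395
  (v13,v16,v17) [+--] → (-2.13221, -0.3883, 0.593608)–(-2.02582, -0.3883, 0.7)  len=0.1505
  (v13,v17,v14) [+-+] → (-2.02582, -0.3883, 0.7)–(-1.46531, -0.3883, 0.13949)  len=0.7927
  (v14,v17,v18) [+--] → (-1.46531, -0.3883, 0.13949)–(-1.32581, -0.3883, 0)  len=0.1973
  (v14,v18,v15) [+-+] → (-1.32581, -0.3883, 0)–(-1.82331, -0.3883, -0.497504)  len=0.7036
  (v15,v18,v19) [+--] → (-1.82331, -0.3883, -0.497504)–(-2.02582, -0.3883, -0.7)  len=0.2864
  (v15,v19,v12) [+-+] → (-2.02582, -0.3883, -0.7)–(-2.58633, -0.3883, -0.13949)  len=0.7927
  (v12,v19,v16) [+--] → (-2.58633, -0.3883, -0.13949)–(-2.72582, -0.3883, 0)  len=0.1973
  (v20,v0,v21) [-+-] → (2.72582, -0.3883, 0)–(2.58633, -0.3883, 0.13949)  len=0.1973
  (v21,v0,v1) [-++] → (2.58633, -0.3883, 0.13949)–(2.02582, -0.3883, 0.7)  len=0.7927
  (v21,v1,v22) [-+-] → (2.02582, -0.3883, 0.7)–(1.82331, -0.3883, 0.497504)  len=0.2864
  (v22,v1,v2) [-++] → (1.82331, -0.3883, 0.497504)–(1.32581, -0.3883, 0)  len=0.7036
  (v22,v2,v23) [-+-] → (1.32581, -0.3883, 0)–(1.46531, -0.3883, -0.13949)  len=0.1973
  (v23,v2,v3) [-++] → (1.46531, -0.3883, -0.13949)–(2.02582, -0.3883, -0.7)  len=0.7927
  (v23,v3,v20) [-+-] → (2.02582, -0.3883, -0.7)–(2.13221, -0.3883, -0.593608)  len=0.1505
  (v20,v3,v0) [-++] → (2.13221, -0.3883, -0.593608)–(2.72582, -0.3883, 0)  len=0.8395

Chained into 2 loop(s):
  loop 1: 8 segments, perimeter = 3.9598
  loop 2: 8 segments, perimeter = 3.9598
Total perimeter = 7.920

loops=2 perimeter=7.920
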